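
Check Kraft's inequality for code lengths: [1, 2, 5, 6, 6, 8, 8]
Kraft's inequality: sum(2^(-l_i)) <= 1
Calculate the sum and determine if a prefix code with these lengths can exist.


Sum = 2^(-1) + 2^(-2) + 2^(-5) + 2^(-6) + 2^(-6) + 2^(-8) + 2^(-8)
    = 0.5 + 0.25 + 0.03125 + 0.015625 + 0.015625 + 0.00390625 + 0.00390625
    = 210/256 = 0.8203125
Since 0.8203125 <= 1, Kraft's inequality IS satisfied.
A prefix code with these lengths CAN exist.

Kraft sum = 0.8203125. Satisfied.


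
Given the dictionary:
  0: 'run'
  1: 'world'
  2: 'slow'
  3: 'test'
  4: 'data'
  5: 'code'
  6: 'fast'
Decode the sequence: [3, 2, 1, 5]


Look up each index in the dictionary:
  3 -> 'test'
  2 -> 'slow'
  1 -> 'world'
  5 -> 'code'

Decoded: "test slow world code"


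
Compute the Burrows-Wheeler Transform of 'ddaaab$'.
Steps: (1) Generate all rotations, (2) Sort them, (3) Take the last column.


Rotations (sorted):
  0: $ddaaab -> last char: b
  1: aaab$dd -> last char: d
  2: aab$dda -> last char: a
  3: ab$ddaa -> last char: a
  4: b$ddaaa -> last char: a
  5: daaab$d -> last char: d
  6: ddaaab$ -> last char: $


BWT = bdaaad$


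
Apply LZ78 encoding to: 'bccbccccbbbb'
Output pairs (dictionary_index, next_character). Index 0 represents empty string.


LZ78 encoding steps:
Dictionary: {0: ''}
Step 1: w='' (idx 0), next='b' -> output (0, 'b'), add 'b' as idx 1
Step 2: w='' (idx 0), next='c' -> output (0, 'c'), add 'c' as idx 2
Step 3: w='c' (idx 2), next='b' -> output (2, 'b'), add 'cb' as idx 3
Step 4: w='c' (idx 2), next='c' -> output (2, 'c'), add 'cc' as idx 4
Step 5: w='cc' (idx 4), next='b' -> output (4, 'b'), add 'ccb' as idx 5
Step 6: w='b' (idx 1), next='b' -> output (1, 'b'), add 'bb' as idx 6
Step 7: w='b' (idx 1), end of input -> output (1, '')


Encoded: [(0, 'b'), (0, 'c'), (2, 'b'), (2, 'c'), (4, 'b'), (1, 'b'), (1, '')]


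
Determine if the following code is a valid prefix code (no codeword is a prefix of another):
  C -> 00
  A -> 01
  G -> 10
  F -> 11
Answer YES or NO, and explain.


Checking each pair (does one codeword prefix another?):
  C='00' vs A='01': no prefix
  C='00' vs G='10': no prefix
  C='00' vs F='11': no prefix
  A='01' vs C='00': no prefix
  A='01' vs G='10': no prefix
  A='01' vs F='11': no prefix
  G='10' vs C='00': no prefix
  G='10' vs A='01': no prefix
  G='10' vs F='11': no prefix
  F='11' vs C='00': no prefix
  F='11' vs A='01': no prefix
  F='11' vs G='10': no prefix
No violation found over all pairs.

YES -- this is a valid prefix code. No codeword is a prefix of any other codeword.


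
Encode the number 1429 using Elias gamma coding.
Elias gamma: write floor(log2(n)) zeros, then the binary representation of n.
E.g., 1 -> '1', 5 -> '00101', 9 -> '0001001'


num_bits = floor(log2(1429)) + 1 = 11
leading_zeros = num_bits - 1 = 10
binary(1429) = 10110010101

Elias gamma(1429) = '0000000000' + '10110010101' = 000000000010110010101 (21 bits)


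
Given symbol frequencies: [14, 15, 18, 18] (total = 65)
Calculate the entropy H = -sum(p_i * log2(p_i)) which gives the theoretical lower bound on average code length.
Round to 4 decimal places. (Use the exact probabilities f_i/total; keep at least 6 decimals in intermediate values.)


Per-symbol terms -p_i * log2(p_i) with p_i = f_i/65:
  p = 14/65 = 0.215385: log2(p) = -2.215013, -p*log2(p) = 0.477080
  p = 15/65 = 0.230769: log2(p) = -2.115477, -p*log2(p) = 0.488187
  p = 18/65 = 0.276923: log2(p) = -1.852443, -p*log2(p) = 0.512984
  p = 18/65 = 0.276923: log2(p) = -1.852443, -p*log2(p) = 0.512984
H = 0.477080 + 0.488187 + 0.512984 + 0.512984 = 1.991235

H = 1.9912 bits/symbol


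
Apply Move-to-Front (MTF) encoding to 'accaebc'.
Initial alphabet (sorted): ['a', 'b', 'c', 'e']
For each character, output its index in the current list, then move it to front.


MTF encoding:
'a': index 0 in ['a', 'b', 'c', 'e'] -> ['a', 'b', 'c', 'e']
'c': index 2 in ['a', 'b', 'c', 'e'] -> ['c', 'a', 'b', 'e']
'c': index 0 in ['c', 'a', 'b', 'e'] -> ['c', 'a', 'b', 'e']
'a': index 1 in ['c', 'a', 'b', 'e'] -> ['a', 'c', 'b', 'e']
'e': index 3 in ['a', 'c', 'b', 'e'] -> ['e', 'a', 'c', 'b']
'b': index 3 in ['e', 'a', 'c', 'b'] -> ['b', 'e', 'a', 'c']
'c': index 3 in ['b', 'e', 'a', 'c'] -> ['c', 'b', 'e', 'a']


Output: [0, 2, 0, 1, 3, 3, 3]


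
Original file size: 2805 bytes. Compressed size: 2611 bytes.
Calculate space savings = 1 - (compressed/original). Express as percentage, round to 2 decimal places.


ratio = compressed/original = 2611/2805 = 0.930838
savings = 1 - ratio = 1 - 0.930838 = 0.069162
as a percentage: 0.069162 * 100 = 6.92%

Space savings = 1 - 2611/2805 = 6.92%


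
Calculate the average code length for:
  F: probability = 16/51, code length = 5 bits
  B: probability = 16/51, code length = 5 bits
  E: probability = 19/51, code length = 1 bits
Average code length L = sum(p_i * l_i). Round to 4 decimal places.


Weighted contributions p_i * l_i:
  F: (16/51) * 5 = 80/51
  B: (16/51) * 5 = 80/51
  E: (19/51) * 1 = 19/51
Sum = (80 + 80 + 19)/51 = 179/51

L = 179/51 = 3.5098 bits/symbol


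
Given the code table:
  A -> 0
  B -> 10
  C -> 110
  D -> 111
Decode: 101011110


Decoding:
10 -> B
10 -> B
111 -> D
10 -> B


Result: BBDB


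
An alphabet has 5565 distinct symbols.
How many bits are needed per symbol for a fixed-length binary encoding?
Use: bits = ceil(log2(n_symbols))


log2(5565) = 12.4422
Bracket: 2^12 = 4096 < 5565 <= 2^13 = 8192
So ceil(log2(5565)) = 13

bits = ceil(log2(5565)) = ceil(12.4422) = 13 bits


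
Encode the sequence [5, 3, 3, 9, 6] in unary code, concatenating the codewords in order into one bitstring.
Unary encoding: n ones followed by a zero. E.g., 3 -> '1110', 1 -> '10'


Encode each number as n ones followed by a terminating 0:
  5 -> 111110 (6 bits)
  3 -> 1110 (4 bits)
  3 -> 1110 (4 bits)
  9 -> 1111111110 (10 bits)
  6 -> 1111110 (7 bits)
Total length = 6 + 4 + 4 + 10 + 7 = 31 bits.

Unary([5, 3, 3, 9, 6]) = 1111101110111011111111101111110 (31 bits)


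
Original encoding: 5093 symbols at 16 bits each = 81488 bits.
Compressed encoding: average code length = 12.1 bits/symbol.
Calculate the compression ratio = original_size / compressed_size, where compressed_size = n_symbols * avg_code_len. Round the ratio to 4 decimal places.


original_size = n_symbols * orig_bits = 5093 * 16 = 81488 bits
compressed_size = n_symbols * avg_code_len = 5093 * 12.1 = 61625.3 bits
ratio = original_size / compressed_size = 81488 / 61625.3 = 1.3223

Compression ratio = 1.3223


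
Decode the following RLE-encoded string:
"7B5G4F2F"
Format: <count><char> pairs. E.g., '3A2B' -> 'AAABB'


Expanding each <count><char> pair:
  7B -> 'BBBBBBB'
  5G -> 'GGGGG'
  4F -> 'FFFF'
  2F -> 'FF'

Decoded = BBBBBBBGGGGGFFFFFF


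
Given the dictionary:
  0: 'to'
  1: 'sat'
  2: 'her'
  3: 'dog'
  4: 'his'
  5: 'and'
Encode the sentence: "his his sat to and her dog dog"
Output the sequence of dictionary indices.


Look up each word in the dictionary:
  'his' -> 4
  'his' -> 4
  'sat' -> 1
  'to' -> 0
  'and' -> 5
  'her' -> 2
  'dog' -> 3
  'dog' -> 3

Encoded: [4, 4, 1, 0, 5, 2, 3, 3]


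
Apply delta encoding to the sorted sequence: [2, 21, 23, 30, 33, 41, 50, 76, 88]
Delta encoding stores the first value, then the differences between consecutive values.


First value: 2
Deltas:
  21 - 2 = 19
  23 - 21 = 2
  30 - 23 = 7
  33 - 30 = 3
  41 - 33 = 8
  50 - 41 = 9
  76 - 50 = 26
  88 - 76 = 12


Delta encoded: [2, 19, 2, 7, 3, 8, 9, 26, 12]


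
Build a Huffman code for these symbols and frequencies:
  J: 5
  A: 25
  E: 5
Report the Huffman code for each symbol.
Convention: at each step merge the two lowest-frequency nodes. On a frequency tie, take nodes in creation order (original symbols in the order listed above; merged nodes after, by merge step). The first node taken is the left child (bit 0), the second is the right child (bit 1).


Huffman tree construction:
Step 1: Merge J(5) + E(5) = 10
Step 2: Merge (J+E)(10) + A(25) = 35
Read each symbol's code off the tree from the root (left child = 0, right child = 1).

Codes:
  J: 00 (length 2)
  A: 1 (length 1)
  E: 01 (length 2)
Average code length: 45/35 = 1.2857 bits/symbol


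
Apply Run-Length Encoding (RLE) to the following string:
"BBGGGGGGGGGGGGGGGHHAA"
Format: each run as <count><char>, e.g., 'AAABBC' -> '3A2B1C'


Scanning runs left to right:
  i=0: run of 'B' x 2 -> '2B'
  i=2: run of 'G' x 15 -> '15G'
  i=17: run of 'H' x 2 -> '2H'
  i=19: run of 'A' x 2 -> '2A'

RLE = 2B15G2H2A


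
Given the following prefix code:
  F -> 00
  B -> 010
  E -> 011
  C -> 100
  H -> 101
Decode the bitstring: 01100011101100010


Decoding step by step:
Bits 011 -> E
Bits 00 -> F
Bits 011 -> E
Bits 101 -> H
Bits 100 -> C
Bits 010 -> B


Decoded message: EFEHCB


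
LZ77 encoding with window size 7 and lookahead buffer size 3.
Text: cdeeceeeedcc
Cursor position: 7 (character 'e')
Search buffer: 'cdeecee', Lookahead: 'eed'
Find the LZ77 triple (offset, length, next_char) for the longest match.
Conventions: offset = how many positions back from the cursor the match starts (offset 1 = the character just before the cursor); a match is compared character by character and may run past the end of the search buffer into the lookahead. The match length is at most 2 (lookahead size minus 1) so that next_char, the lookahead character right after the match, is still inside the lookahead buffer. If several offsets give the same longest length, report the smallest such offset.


Try each offset into the search buffer:
  offset=1 (pos 6, char 'e'): match length 2
  offset=2 (pos 5, char 'e'): match length 2
  offset=3 (pos 4, char 'c'): match length 0
  offset=4 (pos 3, char 'e'): match length 1
  offset=5 (pos 2, char 'e'): match length 2
  offset=6 (pos 1, char 'd'): match length 0
  offset=7 (pos 0, char 'c'): match length 0
Longest match has length 2, found at offsets 1, 2, 5; take the smallest, offset 1.
next_char = character at position 7 + 2 = 9 -> 'd'

Best match: offset=1, length=2 (matching 'ee' starting at position 6)
LZ77 triple: (1, 2, 'd')


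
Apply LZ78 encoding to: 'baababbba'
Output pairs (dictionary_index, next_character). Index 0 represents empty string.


LZ78 encoding steps:
Dictionary: {0: ''}
Step 1: w='' (idx 0), next='b' -> output (0, 'b'), add 'b' as idx 1
Step 2: w='' (idx 0), next='a' -> output (0, 'a'), add 'a' as idx 2
Step 3: w='a' (idx 2), next='b' -> output (2, 'b'), add 'ab' as idx 3
Step 4: w='ab' (idx 3), next='b' -> output (3, 'b'), add 'abb' as idx 4
Step 5: w='b' (idx 1), next='a' -> output (1, 'a'), add 'ba' as idx 5


Encoded: [(0, 'b'), (0, 'a'), (2, 'b'), (3, 'b'), (1, 'a')]


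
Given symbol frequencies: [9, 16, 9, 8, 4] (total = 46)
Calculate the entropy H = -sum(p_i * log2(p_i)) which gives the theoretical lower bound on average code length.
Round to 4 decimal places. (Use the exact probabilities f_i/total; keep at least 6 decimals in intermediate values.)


Per-symbol terms -p_i * log2(p_i) with p_i = f_i/46:
  p = 9/46 = 0.195652: log2(p) = -2.353637, -p*log2(p) = 0.460494
  p = 16/46 = 0.347826: log2(p) = -1.523562, -p*log2(p) = 0.529935
  p = 9/46 = 0.195652: log2(p) = -2.353637, -p*log2(p) = 0.460494
  p = 8/46 = 0.173913: log2(p) = -2.523562, -p*log2(p) = 0.438880
  p = 4/46 = 0.086957: log2(p) = -3.523562, -p*log2(p) = 0.306397
H = 0.460494 + 0.529935 + 0.460494 + 0.438880 + 0.306397 = 2.196200

H = 2.1962 bits/symbol


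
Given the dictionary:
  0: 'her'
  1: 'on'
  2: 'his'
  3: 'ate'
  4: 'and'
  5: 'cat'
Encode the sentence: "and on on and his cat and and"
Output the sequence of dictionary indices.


Look up each word in the dictionary:
  'and' -> 4
  'on' -> 1
  'on' -> 1
  'and' -> 4
  'his' -> 2
  'cat' -> 5
  'and' -> 4
  'and' -> 4

Encoded: [4, 1, 1, 4, 2, 5, 4, 4]


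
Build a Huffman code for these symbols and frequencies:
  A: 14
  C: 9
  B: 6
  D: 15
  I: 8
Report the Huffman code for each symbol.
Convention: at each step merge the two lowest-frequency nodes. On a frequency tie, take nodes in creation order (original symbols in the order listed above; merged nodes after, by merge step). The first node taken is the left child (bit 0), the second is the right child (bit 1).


Huffman tree construction:
Step 1: Merge B(6) + I(8) = 14
Step 2: Merge C(9) + A(14) = 23
Step 3: Merge (B+I)(14) + D(15) = 29
Step 4: Merge (C+A)(23) + ((B+I)+D)(29) = 52
Read each symbol's code off the tree from the root (left child = 0, right child = 1).

Codes:
  A: 01 (length 2)
  C: 00 (length 2)
  B: 100 (length 3)
  D: 11 (length 2)
  I: 101 (length 3)
Average code length: 118/52 = 2.2692 bits/symbol


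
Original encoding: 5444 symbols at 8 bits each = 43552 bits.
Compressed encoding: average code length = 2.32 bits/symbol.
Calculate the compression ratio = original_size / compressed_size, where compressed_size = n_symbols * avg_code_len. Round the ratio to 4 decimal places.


original_size = n_symbols * orig_bits = 5444 * 8 = 43552 bits
compressed_size = n_symbols * avg_code_len = 5444 * 2.32 = 12630.08 bits
ratio = original_size / compressed_size = 43552 / 12630.08 = 3.4483

Compression ratio = 3.4483


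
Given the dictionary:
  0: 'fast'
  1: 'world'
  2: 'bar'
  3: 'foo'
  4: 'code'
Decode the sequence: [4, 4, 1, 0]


Look up each index in the dictionary:
  4 -> 'code'
  4 -> 'code'
  1 -> 'world'
  0 -> 'fast'

Decoded: "code code world fast"


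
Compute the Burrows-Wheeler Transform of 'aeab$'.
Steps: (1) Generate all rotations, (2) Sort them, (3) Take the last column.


Rotations (sorted):
  0: $aeab -> last char: b
  1: ab$ae -> last char: e
  2: aeab$ -> last char: $
  3: b$aea -> last char: a
  4: eab$a -> last char: a


BWT = be$aa


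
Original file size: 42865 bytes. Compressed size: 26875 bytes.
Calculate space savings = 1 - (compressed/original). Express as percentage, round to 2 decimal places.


ratio = compressed/original = 26875/42865 = 0.626968
savings = 1 - ratio = 1 - 0.626968 = 0.373032
as a percentage: 0.373032 * 100 = 37.3%

Space savings = 1 - 26875/42865 = 37.3%


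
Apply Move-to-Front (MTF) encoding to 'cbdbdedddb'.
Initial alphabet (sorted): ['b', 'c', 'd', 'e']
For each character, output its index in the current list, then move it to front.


MTF encoding:
'c': index 1 in ['b', 'c', 'd', 'e'] -> ['c', 'b', 'd', 'e']
'b': index 1 in ['c', 'b', 'd', 'e'] -> ['b', 'c', 'd', 'e']
'd': index 2 in ['b', 'c', 'd', 'e'] -> ['d', 'b', 'c', 'e']
'b': index 1 in ['d', 'b', 'c', 'e'] -> ['b', 'd', 'c', 'e']
'd': index 1 in ['b', 'd', 'c', 'e'] -> ['d', 'b', 'c', 'e']
'e': index 3 in ['d', 'b', 'c', 'e'] -> ['e', 'd', 'b', 'c']
'd': index 1 in ['e', 'd', 'b', 'c'] -> ['d', 'e', 'b', 'c']
'd': index 0 in ['d', 'e', 'b', 'c'] -> ['d', 'e', 'b', 'c']
'd': index 0 in ['d', 'e', 'b', 'c'] -> ['d', 'e', 'b', 'c']
'b': index 2 in ['d', 'e', 'b', 'c'] -> ['b', 'd', 'e', 'c']


Output: [1, 1, 2, 1, 1, 3, 1, 0, 0, 2]


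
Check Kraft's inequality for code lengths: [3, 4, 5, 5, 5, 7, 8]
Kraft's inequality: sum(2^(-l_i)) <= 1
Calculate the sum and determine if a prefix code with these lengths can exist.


Sum = 2^(-3) + 2^(-4) + 2^(-5) + 2^(-5) + 2^(-5) + 2^(-7) + 2^(-8)
    = 0.125 + 0.0625 + 0.03125 + 0.03125 + 0.03125 + 0.0078125 + 0.00390625
    = 75/256 = 0.29296875
Since 0.29296875 <= 1, Kraft's inequality IS satisfied.
A prefix code with these lengths CAN exist.

Kraft sum = 0.29296875. Satisfied.


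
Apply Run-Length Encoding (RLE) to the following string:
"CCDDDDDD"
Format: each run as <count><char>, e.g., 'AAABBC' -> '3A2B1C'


Scanning runs left to right:
  i=0: run of 'C' x 2 -> '2C'
  i=2: run of 'D' x 6 -> '6D'

RLE = 2C6D


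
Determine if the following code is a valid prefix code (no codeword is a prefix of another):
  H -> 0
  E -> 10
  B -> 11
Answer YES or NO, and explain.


Checking each pair (does one codeword prefix another?):
  H='0' vs E='10': no prefix
  H='0' vs B='11': no prefix
  E='10' vs H='0': no prefix
  E='10' vs B='11': no prefix
  B='11' vs H='0': no prefix
  B='11' vs E='10': no prefix
No violation found over all pairs.

YES -- this is a valid prefix code. No codeword is a prefix of any other codeword.


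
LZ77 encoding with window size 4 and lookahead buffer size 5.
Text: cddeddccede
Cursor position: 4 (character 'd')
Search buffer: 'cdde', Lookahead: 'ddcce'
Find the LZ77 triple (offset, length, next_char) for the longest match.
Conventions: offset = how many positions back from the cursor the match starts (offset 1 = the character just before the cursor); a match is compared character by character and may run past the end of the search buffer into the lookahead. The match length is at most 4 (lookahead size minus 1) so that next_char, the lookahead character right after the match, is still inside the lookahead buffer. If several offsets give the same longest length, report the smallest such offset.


Try each offset into the search buffer:
  offset=1 (pos 3, char 'e'): match length 0
  offset=2 (pos 2, char 'd'): match length 1
  offset=3 (pos 1, char 'd'): match length 2
  offset=4 (pos 0, char 'c'): match length 0
Longest match has length 2 at offset 3.
next_char = character at position 4 + 2 = 6 -> 'c'

Best match: offset=3, length=2 (matching 'dd' starting at position 1)
LZ77 triple: (3, 2, 'c')


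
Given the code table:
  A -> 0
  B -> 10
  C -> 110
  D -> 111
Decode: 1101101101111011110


Decoding:
110 -> C
110 -> C
110 -> C
111 -> D
10 -> B
111 -> D
10 -> B


Result: CCCDBDB


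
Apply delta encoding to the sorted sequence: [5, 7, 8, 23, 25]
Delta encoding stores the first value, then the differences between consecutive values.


First value: 5
Deltas:
  7 - 5 = 2
  8 - 7 = 1
  23 - 8 = 15
  25 - 23 = 2


Delta encoded: [5, 2, 1, 15, 2]


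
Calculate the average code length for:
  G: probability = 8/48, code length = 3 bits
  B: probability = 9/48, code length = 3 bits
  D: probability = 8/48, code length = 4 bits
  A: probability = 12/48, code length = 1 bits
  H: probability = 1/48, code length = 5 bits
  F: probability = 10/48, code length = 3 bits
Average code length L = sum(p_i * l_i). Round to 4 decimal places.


Weighted contributions p_i * l_i:
  G: (8/48) * 3 = 24/48
  B: (9/48) * 3 = 27/48
  D: (8/48) * 4 = 32/48
  A: (12/48) * 1 = 12/48
  H: (1/48) * 5 = 5/48
  F: (10/48) * 3 = 30/48
Sum = (24 + 27 + 32 + 12 + 5 + 30)/48 = 130/48

L = 130/48 = 2.7083 bits/symbol


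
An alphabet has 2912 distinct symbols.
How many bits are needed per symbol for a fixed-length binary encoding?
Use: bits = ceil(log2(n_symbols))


log2(2912) = 11.5078
Bracket: 2^11 = 2048 < 2912 <= 2^12 = 4096
So ceil(log2(2912)) = 12

bits = ceil(log2(2912)) = ceil(11.5078) = 12 bits


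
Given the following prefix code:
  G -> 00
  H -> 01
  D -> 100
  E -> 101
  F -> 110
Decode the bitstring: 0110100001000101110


Decoding step by step:
Bits 01 -> H
Bits 101 -> E
Bits 00 -> G
Bits 00 -> G
Bits 100 -> D
Bits 01 -> H
Bits 01 -> H
Bits 110 -> F


Decoded message: HEGGDHHF


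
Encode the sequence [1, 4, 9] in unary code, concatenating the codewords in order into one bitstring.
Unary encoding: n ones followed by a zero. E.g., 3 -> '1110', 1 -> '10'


Encode each number as n ones followed by a terminating 0:
  1 -> 10 (2 bits)
  4 -> 11110 (5 bits)
  9 -> 1111111110 (10 bits)
Total length = 2 + 5 + 10 = 17 bits.

Unary([1, 4, 9]) = 10111101111111110 (17 bits)


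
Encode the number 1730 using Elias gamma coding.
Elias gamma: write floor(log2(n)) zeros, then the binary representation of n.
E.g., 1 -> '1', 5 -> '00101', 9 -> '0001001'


num_bits = floor(log2(1730)) + 1 = 11
leading_zeros = num_bits - 1 = 10
binary(1730) = 11011000010

Elias gamma(1730) = '0000000000' + '11011000010' = 000000000011011000010 (21 bits)


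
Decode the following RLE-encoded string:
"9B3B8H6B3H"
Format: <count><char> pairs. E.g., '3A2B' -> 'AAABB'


Expanding each <count><char> pair:
  9B -> 'BBBBBBBBB'
  3B -> 'BBB'
  8H -> 'HHHHHHHH'
  6B -> 'BBBBBB'
  3H -> 'HHH'

Decoded = BBBBBBBBBBBBHHHHHHHHBBBBBBHHH


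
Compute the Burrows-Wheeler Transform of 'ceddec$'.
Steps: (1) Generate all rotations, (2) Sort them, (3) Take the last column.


Rotations (sorted):
  0: $ceddec -> last char: c
  1: c$cedde -> last char: e
  2: ceddec$ -> last char: $
  3: ddec$ce -> last char: e
  4: dec$ced -> last char: d
  5: ec$cedd -> last char: d
  6: eddec$c -> last char: c


BWT = ce$eddc


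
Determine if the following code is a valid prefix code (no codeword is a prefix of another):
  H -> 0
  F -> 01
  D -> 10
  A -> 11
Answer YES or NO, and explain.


Checking each pair (does one codeword prefix another?):
  H='0' vs F='01': prefix -- VIOLATION

NO -- this is NOT a valid prefix code. H (0) is a prefix of F (01).


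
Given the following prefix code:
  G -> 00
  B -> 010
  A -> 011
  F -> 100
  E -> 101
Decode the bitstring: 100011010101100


Decoding step by step:
Bits 100 -> F
Bits 011 -> A
Bits 010 -> B
Bits 101 -> E
Bits 100 -> F


Decoded message: FABEF


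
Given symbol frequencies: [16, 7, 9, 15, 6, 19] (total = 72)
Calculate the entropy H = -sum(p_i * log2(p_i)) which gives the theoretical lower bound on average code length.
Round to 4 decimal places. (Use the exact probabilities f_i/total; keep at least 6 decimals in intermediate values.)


Per-symbol terms -p_i * log2(p_i) with p_i = f_i/72:
  p = 16/72 = 0.222222: log2(p) = -2.169925, -p*log2(p) = 0.482206
  p = 7/72 = 0.097222: log2(p) = -3.362570, -p*log2(p) = 0.326917
  p = 9/72 = 0.125000: log2(p) = -3.000000, -p*log2(p) = 0.375000
  p = 15/72 = 0.208333: log2(p) = -2.263034, -p*log2(p) = 0.471466
  p = 6/72 = 0.083333: log2(p) = -3.584963, -p*log2(p) = 0.298747
  p = 19/72 = 0.263889: log2(p) = -1.921997, -p*log2(p) = 0.507194
H = 0.482206 + 0.326917 + 0.375000 + 0.471466 + 0.298747 + 0.507194 = 2.461530

H = 2.4615 bits/symbol


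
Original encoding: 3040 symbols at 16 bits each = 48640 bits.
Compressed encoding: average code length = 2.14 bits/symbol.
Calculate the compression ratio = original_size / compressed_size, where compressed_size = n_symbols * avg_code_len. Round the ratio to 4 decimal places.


original_size = n_symbols * orig_bits = 3040 * 16 = 48640 bits
compressed_size = n_symbols * avg_code_len = 3040 * 2.14 = 6505.6 bits
ratio = original_size / compressed_size = 48640 / 6505.6 = 7.4766

Compression ratio = 7.4766


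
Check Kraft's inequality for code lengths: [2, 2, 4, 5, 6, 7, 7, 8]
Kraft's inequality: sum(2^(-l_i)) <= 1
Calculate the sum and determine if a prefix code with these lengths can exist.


Sum = 2^(-2) + 2^(-2) + 2^(-4) + 2^(-5) + 2^(-6) + 2^(-7) + 2^(-7) + 2^(-8)
    = 0.25 + 0.25 + 0.0625 + 0.03125 + 0.015625 + 0.0078125 + 0.0078125 + 0.00390625
    = 161/256 = 0.62890625
Since 0.62890625 <= 1, Kraft's inequality IS satisfied.
A prefix code with these lengths CAN exist.

Kraft sum = 0.62890625. Satisfied.


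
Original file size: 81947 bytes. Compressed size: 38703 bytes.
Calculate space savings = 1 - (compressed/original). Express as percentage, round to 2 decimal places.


ratio = compressed/original = 38703/81947 = 0.472293
savings = 1 - ratio = 1 - 0.472293 = 0.527707
as a percentage: 0.527707 * 100 = 52.77%

Space savings = 1 - 38703/81947 = 52.77%


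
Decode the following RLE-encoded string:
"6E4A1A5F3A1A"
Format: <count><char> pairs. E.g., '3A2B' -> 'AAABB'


Expanding each <count><char> pair:
  6E -> 'EEEEEE'
  4A -> 'AAAA'
  1A -> 'A'
  5F -> 'FFFFF'
  3A -> 'AAA'
  1A -> 'A'

Decoded = EEEEEEAAAAAFFFFFAAAA


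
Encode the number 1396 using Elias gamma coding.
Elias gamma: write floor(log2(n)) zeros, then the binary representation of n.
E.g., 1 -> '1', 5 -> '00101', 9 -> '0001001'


num_bits = floor(log2(1396)) + 1 = 11
leading_zeros = num_bits - 1 = 10
binary(1396) = 10101110100

Elias gamma(1396) = '0000000000' + '10101110100' = 000000000010101110100 (21 bits)


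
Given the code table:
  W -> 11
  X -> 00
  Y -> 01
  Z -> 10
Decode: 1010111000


Decoding:
10 -> Z
10 -> Z
11 -> W
10 -> Z
00 -> X


Result: ZZWZX


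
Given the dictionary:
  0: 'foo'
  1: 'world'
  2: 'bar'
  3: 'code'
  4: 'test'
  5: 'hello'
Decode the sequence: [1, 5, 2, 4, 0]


Look up each index in the dictionary:
  1 -> 'world'
  5 -> 'hello'
  2 -> 'bar'
  4 -> 'test'
  0 -> 'foo'

Decoded: "world hello bar test foo"


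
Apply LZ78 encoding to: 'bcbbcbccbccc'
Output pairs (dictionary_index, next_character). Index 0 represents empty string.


LZ78 encoding steps:
Dictionary: {0: ''}
Step 1: w='' (idx 0), next='b' -> output (0, 'b'), add 'b' as idx 1
Step 2: w='' (idx 0), next='c' -> output (0, 'c'), add 'c' as idx 2
Step 3: w='b' (idx 1), next='b' -> output (1, 'b'), add 'bb' as idx 3
Step 4: w='c' (idx 2), next='b' -> output (2, 'b'), add 'cb' as idx 4
Step 5: w='c' (idx 2), next='c' -> output (2, 'c'), add 'cc' as idx 5
Step 6: w='b' (idx 1), next='c' -> output (1, 'c'), add 'bc' as idx 6
Step 7: w='cc' (idx 5), end of input -> output (5, '')


Encoded: [(0, 'b'), (0, 'c'), (1, 'b'), (2, 'b'), (2, 'c'), (1, 'c'), (5, '')]


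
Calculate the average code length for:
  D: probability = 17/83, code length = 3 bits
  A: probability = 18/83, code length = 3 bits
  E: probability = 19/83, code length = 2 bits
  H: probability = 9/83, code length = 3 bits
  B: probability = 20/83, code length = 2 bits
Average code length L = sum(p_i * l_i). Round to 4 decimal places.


Weighted contributions p_i * l_i:
  D: (17/83) * 3 = 51/83
  A: (18/83) * 3 = 54/83
  E: (19/83) * 2 = 38/83
  H: (9/83) * 3 = 27/83
  B: (20/83) * 2 = 40/83
Sum = (51 + 54 + 38 + 27 + 40)/83 = 210/83

L = 210/83 = 2.5301 bits/symbol


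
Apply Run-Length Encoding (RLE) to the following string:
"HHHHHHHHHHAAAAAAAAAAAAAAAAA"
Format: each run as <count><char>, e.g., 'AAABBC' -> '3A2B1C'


Scanning runs left to right:
  i=0: run of 'H' x 10 -> '10H'
  i=10: run of 'A' x 17 -> '17A'

RLE = 10H17A


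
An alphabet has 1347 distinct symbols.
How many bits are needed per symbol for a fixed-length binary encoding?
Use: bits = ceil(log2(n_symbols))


log2(1347) = 10.3955
Bracket: 2^10 = 1024 < 1347 <= 2^11 = 2048
So ceil(log2(1347)) = 11

bits = ceil(log2(1347)) = ceil(10.3955) = 11 bits


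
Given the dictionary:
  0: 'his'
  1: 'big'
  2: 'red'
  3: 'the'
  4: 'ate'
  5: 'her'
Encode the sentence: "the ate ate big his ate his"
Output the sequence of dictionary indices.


Look up each word in the dictionary:
  'the' -> 3
  'ate' -> 4
  'ate' -> 4
  'big' -> 1
  'his' -> 0
  'ate' -> 4
  'his' -> 0

Encoded: [3, 4, 4, 1, 0, 4, 0]


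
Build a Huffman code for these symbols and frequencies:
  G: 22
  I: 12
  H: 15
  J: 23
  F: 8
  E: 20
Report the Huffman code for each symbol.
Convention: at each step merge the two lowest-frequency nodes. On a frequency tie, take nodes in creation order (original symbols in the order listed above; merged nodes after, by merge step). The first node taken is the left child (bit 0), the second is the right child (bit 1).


Huffman tree construction:
Step 1: Merge F(8) + I(12) = 20
Step 2: Merge H(15) + E(20) = 35
Step 3: Merge (F+I)(20) + G(22) = 42
Step 4: Merge J(23) + (H+E)(35) = 58
Step 5: Merge ((F+I)+G)(42) + (J+(H+E))(58) = 100
Read each symbol's code off the tree from the root (left child = 0, right child = 1).

Codes:
  G: 01 (length 2)
  I: 001 (length 3)
  H: 110 (length 3)
  J: 10 (length 2)
  F: 000 (length 3)
  E: 111 (length 3)
Average code length: 255/100 = 2.5500 bits/symbol


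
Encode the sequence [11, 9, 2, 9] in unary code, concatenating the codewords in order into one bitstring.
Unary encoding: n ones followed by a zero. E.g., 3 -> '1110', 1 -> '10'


Encode each number as n ones followed by a terminating 0:
  11 -> 111111111110 (12 bits)
  9 -> 1111111110 (10 bits)
  2 -> 110 (3 bits)
  9 -> 1111111110 (10 bits)
Total length = 12 + 10 + 3 + 10 = 35 bits.

Unary([11, 9, 2, 9]) = 11111111111011111111101101111111110 (35 bits)


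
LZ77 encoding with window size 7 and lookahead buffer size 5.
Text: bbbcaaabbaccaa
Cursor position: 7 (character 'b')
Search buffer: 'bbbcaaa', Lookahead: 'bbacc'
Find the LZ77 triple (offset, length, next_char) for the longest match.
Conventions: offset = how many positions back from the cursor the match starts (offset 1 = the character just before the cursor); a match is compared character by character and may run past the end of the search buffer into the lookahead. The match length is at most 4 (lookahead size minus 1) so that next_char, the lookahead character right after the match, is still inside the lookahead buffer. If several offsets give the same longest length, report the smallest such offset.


Try each offset into the search buffer:
  offset=1 (pos 6, char 'a'): match length 0
  offset=2 (pos 5, char 'a'): match length 0
  offset=3 (pos 4, char 'a'): match length 0
  offset=4 (pos 3, char 'c'): match length 0
  offset=5 (pos 2, char 'b'): match length 1
  offset=6 (pos 1, char 'b'): match length 2
  offset=7 (pos 0, char 'b'): match length 2
Longest match has length 2, found at offsets 6, 7; take the smallest, offset 6.
next_char = character at position 7 + 2 = 9 -> 'a'

Best match: offset=6, length=2 (matching 'bb' starting at position 1)
LZ77 triple: (6, 2, 'a')


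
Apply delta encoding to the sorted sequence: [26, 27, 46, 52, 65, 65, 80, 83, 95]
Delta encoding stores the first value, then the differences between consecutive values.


First value: 26
Deltas:
  27 - 26 = 1
  46 - 27 = 19
  52 - 46 = 6
  65 - 52 = 13
  65 - 65 = 0
  80 - 65 = 15
  83 - 80 = 3
  95 - 83 = 12


Delta encoded: [26, 1, 19, 6, 13, 0, 15, 3, 12]


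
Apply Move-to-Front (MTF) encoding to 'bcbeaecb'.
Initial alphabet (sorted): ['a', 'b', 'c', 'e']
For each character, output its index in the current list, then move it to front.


MTF encoding:
'b': index 1 in ['a', 'b', 'c', 'e'] -> ['b', 'a', 'c', 'e']
'c': index 2 in ['b', 'a', 'c', 'e'] -> ['c', 'b', 'a', 'e']
'b': index 1 in ['c', 'b', 'a', 'e'] -> ['b', 'c', 'a', 'e']
'e': index 3 in ['b', 'c', 'a', 'e'] -> ['e', 'b', 'c', 'a']
'a': index 3 in ['e', 'b', 'c', 'a'] -> ['a', 'e', 'b', 'c']
'e': index 1 in ['a', 'e', 'b', 'c'] -> ['e', 'a', 'b', 'c']
'c': index 3 in ['e', 'a', 'b', 'c'] -> ['c', 'e', 'a', 'b']
'b': index 3 in ['c', 'e', 'a', 'b'] -> ['b', 'c', 'e', 'a']


Output: [1, 2, 1, 3, 3, 1, 3, 3]


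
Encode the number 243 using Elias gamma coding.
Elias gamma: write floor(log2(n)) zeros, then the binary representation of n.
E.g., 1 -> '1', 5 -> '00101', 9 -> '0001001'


num_bits = floor(log2(243)) + 1 = 8
leading_zeros = num_bits - 1 = 7
binary(243) = 11110011

Elias gamma(243) = '0000000' + '11110011' = 000000011110011 (15 bits)


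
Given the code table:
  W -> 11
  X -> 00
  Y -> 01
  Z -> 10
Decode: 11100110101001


Decoding:
11 -> W
10 -> Z
01 -> Y
10 -> Z
10 -> Z
10 -> Z
01 -> Y


Result: WZYZZZY


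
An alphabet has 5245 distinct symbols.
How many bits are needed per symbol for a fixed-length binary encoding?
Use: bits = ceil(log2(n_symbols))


log2(5245) = 12.3567
Bracket: 2^12 = 4096 < 5245 <= 2^13 = 8192
So ceil(log2(5245)) = 13

bits = ceil(log2(5245)) = ceil(12.3567) = 13 bits


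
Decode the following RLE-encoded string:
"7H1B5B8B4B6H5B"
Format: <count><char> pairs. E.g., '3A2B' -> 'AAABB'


Expanding each <count><char> pair:
  7H -> 'HHHHHHH'
  1B -> 'B'
  5B -> 'BBBBB'
  8B -> 'BBBBBBBB'
  4B -> 'BBBB'
  6H -> 'HHHHHH'
  5B -> 'BBBBB'

Decoded = HHHHHHHBBBBBBBBBBBBBBBBBBHHHHHHBBBBB


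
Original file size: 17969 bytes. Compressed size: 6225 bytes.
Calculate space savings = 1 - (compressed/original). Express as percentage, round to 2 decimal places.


ratio = compressed/original = 6225/17969 = 0.34643
savings = 1 - ratio = 1 - 0.34643 = 0.65357
as a percentage: 0.65357 * 100 = 65.36%

Space savings = 1 - 6225/17969 = 65.36%


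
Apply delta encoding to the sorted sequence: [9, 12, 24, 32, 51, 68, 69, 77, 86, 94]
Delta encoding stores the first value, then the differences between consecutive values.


First value: 9
Deltas:
  12 - 9 = 3
  24 - 12 = 12
  32 - 24 = 8
  51 - 32 = 19
  68 - 51 = 17
  69 - 68 = 1
  77 - 69 = 8
  86 - 77 = 9
  94 - 86 = 8


Delta encoded: [9, 3, 12, 8, 19, 17, 1, 8, 9, 8]


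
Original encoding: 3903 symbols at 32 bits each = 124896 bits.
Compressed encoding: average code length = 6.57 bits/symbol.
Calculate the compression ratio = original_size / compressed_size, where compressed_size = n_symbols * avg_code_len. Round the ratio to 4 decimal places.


original_size = n_symbols * orig_bits = 3903 * 32 = 124896 bits
compressed_size = n_symbols * avg_code_len = 3903 * 6.57 = 25642.71 bits
ratio = original_size / compressed_size = 124896 / 25642.71 = 4.8706

Compression ratio = 4.8706


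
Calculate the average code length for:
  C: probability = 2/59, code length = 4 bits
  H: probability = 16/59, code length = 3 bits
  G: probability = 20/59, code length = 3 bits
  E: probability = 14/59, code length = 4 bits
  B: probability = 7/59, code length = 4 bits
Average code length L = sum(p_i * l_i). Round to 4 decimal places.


Weighted contributions p_i * l_i:
  C: (2/59) * 4 = 8/59
  H: (16/59) * 3 = 48/59
  G: (20/59) * 3 = 60/59
  E: (14/59) * 4 = 56/59
  B: (7/59) * 4 = 28/59
Sum = (8 + 48 + 60 + 56 + 28)/59 = 200/59

L = 200/59 = 3.3898 bits/symbol


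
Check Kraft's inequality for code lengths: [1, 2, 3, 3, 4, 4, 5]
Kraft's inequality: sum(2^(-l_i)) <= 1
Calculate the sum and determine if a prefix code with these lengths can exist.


Sum = 2^(-1) + 2^(-2) + 2^(-3) + 2^(-3) + 2^(-4) + 2^(-4) + 2^(-5)
    = 0.5 + 0.25 + 0.125 + 0.125 + 0.0625 + 0.0625 + 0.03125
    = 37/32 = 1.15625
Since 1.15625 > 1, Kraft's inequality is NOT satisfied.
A prefix code with these lengths CANNOT exist.

Kraft sum = 1.15625. Not satisfied.


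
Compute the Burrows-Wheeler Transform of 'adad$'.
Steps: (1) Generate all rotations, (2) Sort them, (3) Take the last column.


Rotations (sorted):
  0: $adad -> last char: d
  1: ad$ad -> last char: d
  2: adad$ -> last char: $
  3: d$ada -> last char: a
  4: dad$a -> last char: a


BWT = dd$aa


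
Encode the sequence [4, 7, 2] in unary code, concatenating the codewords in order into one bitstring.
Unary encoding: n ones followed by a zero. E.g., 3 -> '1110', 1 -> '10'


Encode each number as n ones followed by a terminating 0:
  4 -> 11110 (5 bits)
  7 -> 11111110 (8 bits)
  2 -> 110 (3 bits)
Total length = 5 + 8 + 3 = 16 bits.

Unary([4, 7, 2]) = 1111011111110110 (16 bits)


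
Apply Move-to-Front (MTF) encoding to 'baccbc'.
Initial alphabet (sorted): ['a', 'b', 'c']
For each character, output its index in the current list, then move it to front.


MTF encoding:
'b': index 1 in ['a', 'b', 'c'] -> ['b', 'a', 'c']
'a': index 1 in ['b', 'a', 'c'] -> ['a', 'b', 'c']
'c': index 2 in ['a', 'b', 'c'] -> ['c', 'a', 'b']
'c': index 0 in ['c', 'a', 'b'] -> ['c', 'a', 'b']
'b': index 2 in ['c', 'a', 'b'] -> ['b', 'c', 'a']
'c': index 1 in ['b', 'c', 'a'] -> ['c', 'b', 'a']


Output: [1, 1, 2, 0, 2, 1]


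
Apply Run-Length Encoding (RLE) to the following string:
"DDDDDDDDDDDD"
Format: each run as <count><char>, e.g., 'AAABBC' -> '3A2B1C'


Scanning runs left to right:
  i=0: run of 'D' x 12 -> '12D'

RLE = 12D


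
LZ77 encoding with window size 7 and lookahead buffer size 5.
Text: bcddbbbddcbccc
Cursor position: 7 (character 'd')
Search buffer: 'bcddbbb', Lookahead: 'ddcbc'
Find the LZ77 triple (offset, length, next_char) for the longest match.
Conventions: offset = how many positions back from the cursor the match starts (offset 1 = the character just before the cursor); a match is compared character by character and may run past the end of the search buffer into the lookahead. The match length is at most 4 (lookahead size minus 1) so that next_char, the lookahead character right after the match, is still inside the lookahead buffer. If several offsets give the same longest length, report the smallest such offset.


Try each offset into the search buffer:
  offset=1 (pos 6, char 'b'): match length 0
  offset=2 (pos 5, char 'b'): match length 0
  offset=3 (pos 4, char 'b'): match length 0
  offset=4 (pos 3, char 'd'): match length 1
  offset=5 (pos 2, char 'd'): match length 2
  offset=6 (pos 1, char 'c'): match length 0
  offset=7 (pos 0, char 'b'): match length 0
Longest match has length 2 at offset 5.
next_char = character at position 7 + 2 = 9 -> 'c'

Best match: offset=5, length=2 (matching 'dd' starting at position 2)
LZ77 triple: (5, 2, 'c')


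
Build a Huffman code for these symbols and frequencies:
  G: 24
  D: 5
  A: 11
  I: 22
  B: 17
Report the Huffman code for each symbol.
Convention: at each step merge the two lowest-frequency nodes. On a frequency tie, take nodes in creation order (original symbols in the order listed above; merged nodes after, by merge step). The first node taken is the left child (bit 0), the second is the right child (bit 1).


Huffman tree construction:
Step 1: Merge D(5) + A(11) = 16
Step 2: Merge (D+A)(16) + B(17) = 33
Step 3: Merge I(22) + G(24) = 46
Step 4: Merge ((D+A)+B)(33) + (I+G)(46) = 79
Read each symbol's code off the tree from the root (left child = 0, right child = 1).

Codes:
  G: 11 (length 2)
  D: 000 (length 3)
  A: 001 (length 3)
  I: 10 (length 2)
  B: 01 (length 2)
Average code length: 174/79 = 2.2025 bits/symbol


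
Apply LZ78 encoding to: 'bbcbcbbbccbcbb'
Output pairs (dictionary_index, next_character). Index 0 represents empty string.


LZ78 encoding steps:
Dictionary: {0: ''}
Step 1: w='' (idx 0), next='b' -> output (0, 'b'), add 'b' as idx 1
Step 2: w='b' (idx 1), next='c' -> output (1, 'c'), add 'bc' as idx 2
Step 3: w='bc' (idx 2), next='b' -> output (2, 'b'), add 'bcb' as idx 3
Step 4: w='b' (idx 1), next='b' -> output (1, 'b'), add 'bb' as idx 4
Step 5: w='' (idx 0), next='c' -> output (0, 'c'), add 'c' as idx 5
Step 6: w='c' (idx 5), next='b' -> output (5, 'b'), add 'cb' as idx 6
Step 7: w='cb' (idx 6), next='b' -> output (6, 'b'), add 'cbb' as idx 7


Encoded: [(0, 'b'), (1, 'c'), (2, 'b'), (1, 'b'), (0, 'c'), (5, 'b'), (6, 'b')]


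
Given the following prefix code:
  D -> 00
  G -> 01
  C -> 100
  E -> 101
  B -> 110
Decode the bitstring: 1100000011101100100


Decoding step by step:
Bits 110 -> B
Bits 00 -> D
Bits 00 -> D
Bits 01 -> G
Bits 110 -> B
Bits 110 -> B
Bits 01 -> G
Bits 00 -> D


Decoded message: BDDGBBGD


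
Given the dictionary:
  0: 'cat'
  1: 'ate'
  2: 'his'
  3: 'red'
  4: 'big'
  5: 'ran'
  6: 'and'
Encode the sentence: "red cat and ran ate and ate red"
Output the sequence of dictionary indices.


Look up each word in the dictionary:
  'red' -> 3
  'cat' -> 0
  'and' -> 6
  'ran' -> 5
  'ate' -> 1
  'and' -> 6
  'ate' -> 1
  'red' -> 3

Encoded: [3, 0, 6, 5, 1, 6, 1, 3]


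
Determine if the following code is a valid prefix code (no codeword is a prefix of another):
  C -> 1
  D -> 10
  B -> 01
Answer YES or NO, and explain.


Checking each pair (does one codeword prefix another?):
  C='1' vs D='10': prefix -- VIOLATION

NO -- this is NOT a valid prefix code. C (1) is a prefix of D (10).


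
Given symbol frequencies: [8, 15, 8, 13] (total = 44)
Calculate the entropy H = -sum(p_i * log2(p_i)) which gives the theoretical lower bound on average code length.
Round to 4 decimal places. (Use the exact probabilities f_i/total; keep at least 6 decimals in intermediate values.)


Per-symbol terms -p_i * log2(p_i) with p_i = f_i/44:
  p = 8/44 = 0.181818: log2(p) = -2.459432, -p*log2(p) = 0.447169
  p = 15/44 = 0.340909: log2(p) = -1.552541, -p*log2(p) = 0.529275
  p = 8/44 = 0.181818: log2(p) = -2.459432, -p*log2(p) = 0.447169
  p = 13/44 = 0.295455: log2(p) = -1.758992, -p*log2(p) = 0.519702
H = 0.447169 + 0.529275 + 0.447169 + 0.519702 = 1.943315

H = 1.9433 bits/symbol


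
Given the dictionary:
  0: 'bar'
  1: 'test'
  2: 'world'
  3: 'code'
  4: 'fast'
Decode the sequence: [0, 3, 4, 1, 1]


Look up each index in the dictionary:
  0 -> 'bar'
  3 -> 'code'
  4 -> 'fast'
  1 -> 'test'
  1 -> 'test'

Decoded: "bar code fast test test"


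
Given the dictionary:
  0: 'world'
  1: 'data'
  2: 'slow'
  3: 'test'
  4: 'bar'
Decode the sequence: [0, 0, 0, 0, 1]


Look up each index in the dictionary:
  0 -> 'world'
  0 -> 'world'
  0 -> 'world'
  0 -> 'world'
  1 -> 'data'

Decoded: "world world world world data"
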